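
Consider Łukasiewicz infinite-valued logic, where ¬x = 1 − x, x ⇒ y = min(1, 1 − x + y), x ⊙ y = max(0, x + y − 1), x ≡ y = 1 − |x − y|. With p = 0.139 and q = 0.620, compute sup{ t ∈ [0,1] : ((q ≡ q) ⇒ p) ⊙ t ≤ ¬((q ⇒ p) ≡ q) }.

0.962

q ≡ q = 1 − |0.620 − 0.620| = 1 − 0.000 = 1.000
(q ≡ q) ⇒ p = min(1, 1 − 1.000 + 0.139) = min(1, 0.139) = 0.139
So the left factor is (q ≡ q) ⇒ p = 0.139.
q ⇒ p = min(1, 1 − 0.620 + 0.139) = min(1, 0.519) = 0.519
(q ⇒ p) ≡ q = 1 − |0.519 − 0.620| = 1 − 0.101 = 0.899
¬((q ⇒ p) ≡ q) = 1 − 0.899 = 0.101
So the right-hand bound is ¬((q ⇒ p) ≡ q) = 0.101.
The residuum of the Łukasiewicz t-norm gives the supremum: min(1, 1 − 0.139 + 0.101).
1 − 0.139 + 0.101 = 0.962, so t = min(1, 0.962) = 0.962.
Check: 0.139 ⊙ 0.962 = max(0, 0.101) = 0.101 ≤ 0.101.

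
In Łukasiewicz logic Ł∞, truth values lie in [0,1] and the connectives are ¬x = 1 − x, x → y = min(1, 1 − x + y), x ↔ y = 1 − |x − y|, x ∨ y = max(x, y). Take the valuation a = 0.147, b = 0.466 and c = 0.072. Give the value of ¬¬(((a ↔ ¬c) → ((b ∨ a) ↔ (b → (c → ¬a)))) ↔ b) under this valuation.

0.466

¬c = 1 − 0.072 = 0.928
a ↔ ¬c = 1 − |0.147 − 0.928| = 1 − 0.781 = 0.219
b ∨ a = max(0.466, 0.147) = 0.466
¬a = 1 − 0.147 = 0.853
c → ¬a = min(1, 1 − 0.072 + 0.853) = min(1, 1.781) = 1.000
b → (c → ¬a) = min(1, 1 − 0.466 + 1.000) = min(1, 1.534) = 1.000
(b ∨ a) ↔ (b → (c → ¬a)) = 1 − |0.466 − 1.000| = 1 − 0.534 = 0.466
(a ↔ ¬c) → ((b ∨ a) ↔ (b → (c → ¬a))) = min(1, 1 − 0.219 + 0.466) = min(1, 1.247) = 1.000
((a ↔ ¬c) → ((b ∨ a) ↔ (b → (c → ¬a)))) ↔ b = 1 − |1.000 − 0.466| = 1 − 0.534 = 0.466
¬(((a ↔ ¬c) → ((b ∨ a) ↔ (b → (c → ¬a)))) ↔ b) = 1 − 0.466 = 0.534
¬¬(((a ↔ ¬c) → ((b ∨ a) ↔ (b → (c → ¬a)))) ↔ b) = 1 − 0.534 = 0.466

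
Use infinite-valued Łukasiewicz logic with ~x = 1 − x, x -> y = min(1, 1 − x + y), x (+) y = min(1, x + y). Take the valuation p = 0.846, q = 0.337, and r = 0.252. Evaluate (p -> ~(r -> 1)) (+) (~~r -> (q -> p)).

r -> 1 = min(1, 1 − 0.252 + 1.000) = min(1, 1.748) = 1.000
~(r -> 1) = 1 − 1.000 = 0.000
p -> ~(r -> 1) = min(1, 1 − 0.846 + 0.000) = min(1, 0.154) = 0.154
~r = 1 − 0.252 = 0.748
~~r = 1 − 0.748 = 0.252
q -> p = min(1, 1 − 0.337 + 0.846) = min(1, 1.509) = 1.000
~~r -> (q -> p) = min(1, 1 − 0.252 + 1.000) = min(1, 1.748) = 1.000
(p -> ~(r -> 1)) (+) (~~r -> (q -> p)) = min(1, 0.154 + 1.000) = min(1, 1.154) = 1.000

1.000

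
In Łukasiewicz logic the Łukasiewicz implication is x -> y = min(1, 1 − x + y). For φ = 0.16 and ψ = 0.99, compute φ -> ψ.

1.00

φ -> ψ = min(1, 1 − 0.16 + 0.99) = min(1, 1.83) = 1.00
For comparison, the Gödel implication (1 if x ≤ y else y) would give 1.00.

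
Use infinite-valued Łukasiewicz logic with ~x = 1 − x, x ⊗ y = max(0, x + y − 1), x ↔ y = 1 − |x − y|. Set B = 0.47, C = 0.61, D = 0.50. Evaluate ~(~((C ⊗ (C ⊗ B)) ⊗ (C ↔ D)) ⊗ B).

C ⊗ B = max(0, 0.61 + 0.47 − 1) = max(0, 0.08) = 0.08
C ⊗ (C ⊗ B) = max(0, 0.61 + 0.08 − 1) = max(0, -0.31) = 0.00
C ↔ D = 1 − |0.61 − 0.50| = 1 − 0.11 = 0.89
(C ⊗ (C ⊗ B)) ⊗ (C ↔ D) = max(0, 0.00 + 0.89 − 1) = max(0, -0.11) = 0.00
~((C ⊗ (C ⊗ B)) ⊗ (C ↔ D)) = 1 − 0.00 = 1.00
~((C ⊗ (C ⊗ B)) ⊗ (C ↔ D)) ⊗ B = max(0, 1.00 + 0.47 − 1) = max(0, 0.47) = 0.47
~(~((C ⊗ (C ⊗ B)) ⊗ (C ↔ D)) ⊗ B) = 1 − 0.47 = 0.53

0.53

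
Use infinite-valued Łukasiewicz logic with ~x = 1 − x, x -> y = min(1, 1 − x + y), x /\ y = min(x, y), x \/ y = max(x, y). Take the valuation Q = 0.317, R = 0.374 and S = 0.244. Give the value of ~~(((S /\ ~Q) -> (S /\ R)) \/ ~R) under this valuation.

1.000

~Q = 1 − 0.317 = 0.683
S /\ ~Q = min(0.244, 0.683) = 0.244
S /\ R = min(0.244, 0.374) = 0.244
(S /\ ~Q) -> (S /\ R) = min(1, 1 − 0.244 + 0.244) = min(1, 1.000) = 1.000
~R = 1 − 0.374 = 0.626
((S /\ ~Q) -> (S /\ R)) \/ ~R = max(1.000, 0.626) = 1.000
~(((S /\ ~Q) -> (S /\ R)) \/ ~R) = 1 − 1.000 = 0.000
~~(((S /\ ~Q) -> (S /\ R)) \/ ~R) = 1 − 0.000 = 1.000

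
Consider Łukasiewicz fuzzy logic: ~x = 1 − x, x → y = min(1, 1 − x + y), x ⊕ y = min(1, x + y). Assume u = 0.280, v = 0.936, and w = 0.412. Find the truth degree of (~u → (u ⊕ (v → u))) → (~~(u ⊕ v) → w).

0.508

~u = 1 − 0.280 = 0.720
v → u = min(1, 1 − 0.936 + 0.280) = min(1, 0.344) = 0.344
u ⊕ (v → u) = min(1, 0.280 + 0.344) = min(1, 0.624) = 0.624
~u → (u ⊕ (v → u)) = min(1, 1 − 0.720 + 0.624) = min(1, 0.904) = 0.904
u ⊕ v = min(1, 0.280 + 0.936) = min(1, 1.216) = 1.000
~(u ⊕ v) = 1 − 1.000 = 0.000
~~(u ⊕ v) = 1 − 0.000 = 1.000
~~(u ⊕ v) → w = min(1, 1 − 1.000 + 0.412) = min(1, 0.412) = 0.412
(~u → (u ⊕ (v → u))) → (~~(u ⊕ v) → w) = min(1, 1 − 0.904 + 0.412) = min(1, 0.508) = 0.508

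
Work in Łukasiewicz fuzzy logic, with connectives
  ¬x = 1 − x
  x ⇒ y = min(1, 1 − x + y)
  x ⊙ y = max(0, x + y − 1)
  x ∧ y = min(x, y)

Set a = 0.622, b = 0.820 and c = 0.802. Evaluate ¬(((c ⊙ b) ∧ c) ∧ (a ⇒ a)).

c ⊙ b = max(0, 0.802 + 0.820 − 1) = max(0, 0.622) = 0.622
(c ⊙ b) ∧ c = min(0.622, 0.802) = 0.622
a ⇒ a = min(1, 1 − 0.622 + 0.622) = min(1, 1.000) = 1.000
((c ⊙ b) ∧ c) ∧ (a ⇒ a) = min(0.622, 1.000) = 0.622
¬(((c ⊙ b) ∧ c) ∧ (a ⇒ a)) = 1 − 0.622 = 0.378

0.378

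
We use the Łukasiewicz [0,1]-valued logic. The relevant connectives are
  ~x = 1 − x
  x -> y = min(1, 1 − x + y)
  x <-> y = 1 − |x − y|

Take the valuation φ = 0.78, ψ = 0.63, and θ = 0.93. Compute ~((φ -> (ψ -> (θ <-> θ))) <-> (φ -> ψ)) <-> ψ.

θ <-> θ = 1 − |0.93 − 0.93| = 1 − 0.00 = 1.00
ψ -> (θ <-> θ) = min(1, 1 − 0.63 + 1.00) = min(1, 1.37) = 1.00
φ -> (ψ -> (θ <-> θ)) = min(1, 1 − 0.78 + 1.00) = min(1, 1.22) = 1.00
φ -> ψ = min(1, 1 − 0.78 + 0.63) = min(1, 0.85) = 0.85
(φ -> (ψ -> (θ <-> θ))) <-> (φ -> ψ) = 1 − |1.00 − 0.85| = 1 − 0.15 = 0.85
~((φ -> (ψ -> (θ <-> θ))) <-> (φ -> ψ)) = 1 − 0.85 = 0.15
~((φ -> (ψ -> (θ <-> θ))) <-> (φ -> ψ)) <-> ψ = 1 − |0.15 − 0.63| = 1 − 0.48 = 0.52

0.52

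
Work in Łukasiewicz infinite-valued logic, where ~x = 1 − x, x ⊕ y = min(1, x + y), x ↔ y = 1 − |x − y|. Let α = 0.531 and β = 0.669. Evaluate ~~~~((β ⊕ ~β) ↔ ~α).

~β = 1 − 0.669 = 0.331
β ⊕ ~β = min(1, 0.669 + 0.331) = min(1, 1.000) = 1.000
~α = 1 − 0.531 = 0.469
(β ⊕ ~β) ↔ ~α = 1 − |1.000 − 0.469| = 1 − 0.531 = 0.469
~((β ⊕ ~β) ↔ ~α) = 1 − 0.469 = 0.531
~~((β ⊕ ~β) ↔ ~α) = 1 − 0.531 = 0.469
~~~((β ⊕ ~β) ↔ ~α) = 1 − 0.469 = 0.531
~~~~((β ⊕ ~β) ↔ ~α) = 1 − 0.531 = 0.469

0.469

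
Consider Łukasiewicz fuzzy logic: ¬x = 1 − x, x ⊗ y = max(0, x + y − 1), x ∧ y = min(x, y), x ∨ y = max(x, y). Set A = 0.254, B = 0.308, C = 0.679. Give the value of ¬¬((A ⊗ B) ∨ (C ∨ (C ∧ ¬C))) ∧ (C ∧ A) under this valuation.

0.254

A ⊗ B = max(0, 0.254 + 0.308 − 1) = max(0, -0.438) = 0.000
¬C = 1 − 0.679 = 0.321
C ∧ ¬C = min(0.679, 0.321) = 0.321
C ∨ (C ∧ ¬C) = max(0.679, 0.321) = 0.679
(A ⊗ B) ∨ (C ∨ (C ∧ ¬C)) = max(0.000, 0.679) = 0.679
¬((A ⊗ B) ∨ (C ∨ (C ∧ ¬C))) = 1 − 0.679 = 0.321
¬¬((A ⊗ B) ∨ (C ∨ (C ∧ ¬C))) = 1 − 0.321 = 0.679
C ∧ A = min(0.679, 0.254) = 0.254
¬¬((A ⊗ B) ∨ (C ∨ (C ∧ ¬C))) ∧ (C ∧ A) = min(0.679, 0.254) = 0.254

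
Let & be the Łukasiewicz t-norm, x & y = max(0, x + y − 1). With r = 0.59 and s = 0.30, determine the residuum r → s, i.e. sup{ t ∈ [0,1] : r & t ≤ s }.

The residuum of the Łukasiewicz t-norm gives the supremum: min(1, 1 − 0.59 + 0.30).
1 − 0.59 + 0.30 = 0.71, so t = min(1, 0.71) = 0.71.
Check: 0.59 & 0.71 = max(0, 0.30) = 0.30 ≤ 0.30.

0.71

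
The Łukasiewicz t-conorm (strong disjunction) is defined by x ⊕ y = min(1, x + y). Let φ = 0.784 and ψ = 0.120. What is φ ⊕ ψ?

φ ⊕ ψ = min(1, 0.784 + 0.120) = min(1, 0.904) = 0.904
For comparison, the Gödel t-conorm max(x, y) would give 0.784.

0.904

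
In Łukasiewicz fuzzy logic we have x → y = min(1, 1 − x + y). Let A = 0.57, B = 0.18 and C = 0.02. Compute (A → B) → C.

A → B = min(1, 1 − 0.57 + 0.18) = min(1, 0.61) = 0.61
(A → B) → C = min(1, 1 − 0.61 + 0.02) = min(1, 0.41) = 0.41

0.41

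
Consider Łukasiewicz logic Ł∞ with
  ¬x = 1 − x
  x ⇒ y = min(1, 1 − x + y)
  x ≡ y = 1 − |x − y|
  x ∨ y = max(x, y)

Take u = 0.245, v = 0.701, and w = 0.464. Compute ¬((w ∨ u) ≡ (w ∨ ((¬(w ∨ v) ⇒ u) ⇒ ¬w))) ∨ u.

0.245

w ∨ u = max(0.464, 0.245) = 0.464
w ∨ v = max(0.464, 0.701) = 0.701
¬(w ∨ v) = 1 − 0.701 = 0.299
¬(w ∨ v) ⇒ u = min(1, 1 − 0.299 + 0.245) = min(1, 0.946) = 0.946
¬w = 1 − 0.464 = 0.536
(¬(w ∨ v) ⇒ u) ⇒ ¬w = min(1, 1 − 0.946 + 0.536) = min(1, 0.590) = 0.590
w ∨ ((¬(w ∨ v) ⇒ u) ⇒ ¬w) = max(0.464, 0.590) = 0.590
(w ∨ u) ≡ (w ∨ ((¬(w ∨ v) ⇒ u) ⇒ ¬w)) = 1 − |0.464 − 0.590| = 1 − 0.126 = 0.874
¬((w ∨ u) ≡ (w ∨ ((¬(w ∨ v) ⇒ u) ⇒ ¬w))) = 1 − 0.874 = 0.126
¬((w ∨ u) ≡ (w ∨ ((¬(w ∨ v) ⇒ u) ⇒ ¬w))) ∨ u = max(0.126, 0.245) = 0.245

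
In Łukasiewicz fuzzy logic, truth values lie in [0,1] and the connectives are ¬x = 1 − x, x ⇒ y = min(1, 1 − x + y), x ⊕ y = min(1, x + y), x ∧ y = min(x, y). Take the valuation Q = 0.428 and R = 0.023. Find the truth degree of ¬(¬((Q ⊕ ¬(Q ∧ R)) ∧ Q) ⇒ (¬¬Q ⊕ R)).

0.121

Q ∧ R = min(0.428, 0.023) = 0.023
¬(Q ∧ R) = 1 − 0.023 = 0.977
Q ⊕ ¬(Q ∧ R) = min(1, 0.428 + 0.977) = min(1, 1.405) = 1.000
(Q ⊕ ¬(Q ∧ R)) ∧ Q = min(1.000, 0.428) = 0.428
¬((Q ⊕ ¬(Q ∧ R)) ∧ Q) = 1 − 0.428 = 0.572
¬Q = 1 − 0.428 = 0.572
¬¬Q = 1 − 0.572 = 0.428
¬¬Q ⊕ R = min(1, 0.428 + 0.023) = min(1, 0.451) = 0.451
¬((Q ⊕ ¬(Q ∧ R)) ∧ Q) ⇒ (¬¬Q ⊕ R) = min(1, 1 − 0.572 + 0.451) = min(1, 0.879) = 0.879
¬(¬((Q ⊕ ¬(Q ∧ R)) ∧ Q) ⇒ (¬¬Q ⊕ R)) = 1 − 0.879 = 0.121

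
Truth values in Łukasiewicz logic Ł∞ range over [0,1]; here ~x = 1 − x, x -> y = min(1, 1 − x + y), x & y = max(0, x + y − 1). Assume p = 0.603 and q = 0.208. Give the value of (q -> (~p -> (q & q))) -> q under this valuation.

0.208

~p = 1 − 0.603 = 0.397
q & q = max(0, 0.208 + 0.208 − 1) = max(0, -0.584) = 0.000
~p -> (q & q) = min(1, 1 − 0.397 + 0.000) = min(1, 0.603) = 0.603
q -> (~p -> (q & q)) = min(1, 1 − 0.208 + 0.603) = min(1, 1.395) = 1.000
(q -> (~p -> (q & q))) -> q = min(1, 1 − 1.000 + 0.208) = min(1, 0.208) = 0.208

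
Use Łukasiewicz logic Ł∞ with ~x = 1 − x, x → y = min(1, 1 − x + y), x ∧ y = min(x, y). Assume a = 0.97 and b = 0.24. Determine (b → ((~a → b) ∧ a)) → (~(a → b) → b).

~a = 1 − 0.97 = 0.03
~a → b = min(1, 1 − 0.03 + 0.24) = min(1, 1.21) = 1.00
(~a → b) ∧ a = min(1.00, 0.97) = 0.97
b → ((~a → b) ∧ a) = min(1, 1 − 0.24 + 0.97) = min(1, 1.73) = 1.00
a → b = min(1, 1 − 0.97 + 0.24) = min(1, 0.27) = 0.27
~(a → b) = 1 − 0.27 = 0.73
~(a → b) → b = min(1, 1 − 0.73 + 0.24) = min(1, 0.51) = 0.51
(b → ((~a → b) ∧ a)) → (~(a → b) → b) = min(1, 1 − 1.00 + 0.51) = min(1, 0.51) = 0.51

0.51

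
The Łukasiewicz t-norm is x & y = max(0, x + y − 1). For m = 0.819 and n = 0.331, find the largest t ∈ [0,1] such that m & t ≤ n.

0.512

The residuum of the Łukasiewicz t-norm gives the supremum: min(1, 1 − 0.819 + 0.331).
1 − 0.819 + 0.331 = 0.512, so t = min(1, 0.512) = 0.512.
Check: 0.819 & 0.512 = max(0, 0.331) = 0.331 ≤ 0.331.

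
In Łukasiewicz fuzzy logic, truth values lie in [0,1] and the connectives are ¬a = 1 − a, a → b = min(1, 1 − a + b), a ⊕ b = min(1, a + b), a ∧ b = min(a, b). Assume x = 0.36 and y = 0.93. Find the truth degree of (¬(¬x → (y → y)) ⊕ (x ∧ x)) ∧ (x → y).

0.36

¬x = 1 − 0.36 = 0.64
y → y = min(1, 1 − 0.93 + 0.93) = min(1, 1.00) = 1.00
¬x → (y → y) = min(1, 1 − 0.64 + 1.00) = min(1, 1.36) = 1.00
¬(¬x → (y → y)) = 1 − 1.00 = 0.00
x ∧ x = min(0.36, 0.36) = 0.36
¬(¬x → (y → y)) ⊕ (x ∧ x) = min(1, 0.00 + 0.36) = min(1, 0.36) = 0.36
x → y = min(1, 1 − 0.36 + 0.93) = min(1, 1.57) = 1.00
(¬(¬x → (y → y)) ⊕ (x ∧ x)) ∧ (x → y) = min(0.36, 1.00) = 0.36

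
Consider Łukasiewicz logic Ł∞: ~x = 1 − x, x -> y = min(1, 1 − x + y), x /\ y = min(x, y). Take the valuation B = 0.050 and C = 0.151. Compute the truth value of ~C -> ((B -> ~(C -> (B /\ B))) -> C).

~C = 1 − 0.151 = 0.849
B /\ B = min(0.050, 0.050) = 0.050
C -> (B /\ B) = min(1, 1 − 0.151 + 0.050) = min(1, 0.899) = 0.899
~(C -> (B /\ B)) = 1 − 0.899 = 0.101
B -> ~(C -> (B /\ B)) = min(1, 1 − 0.050 + 0.101) = min(1, 1.051) = 1.000
(B -> ~(C -> (B /\ B))) -> C = min(1, 1 − 1.000 + 0.151) = min(1, 0.151) = 0.151
~C -> ((B -> ~(C -> (B /\ B))) -> C) = min(1, 1 − 0.849 + 0.151) = min(1, 0.302) = 0.302

0.302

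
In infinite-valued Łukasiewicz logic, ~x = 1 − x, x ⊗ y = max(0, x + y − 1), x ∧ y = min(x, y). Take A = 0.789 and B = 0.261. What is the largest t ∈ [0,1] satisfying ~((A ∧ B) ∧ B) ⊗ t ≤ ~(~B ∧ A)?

0.522

A ∧ B = min(0.789, 0.261) = 0.261
(A ∧ B) ∧ B = min(0.261, 0.261) = 0.261
~((A ∧ B) ∧ B) = 1 − 0.261 = 0.739
So the left factor is ~((A ∧ B) ∧ B) = 0.739.
~B = 1 − 0.261 = 0.739
~B ∧ A = min(0.739, 0.789) = 0.739
~(~B ∧ A) = 1 − 0.739 = 0.261
So the right-hand bound is ~(~B ∧ A) = 0.261.
The residuum of the Łukasiewicz t-norm gives the supremum: min(1, 1 − 0.739 + 0.261).
1 − 0.739 + 0.261 = 0.522, so t = min(1, 0.522) = 0.522.
Check: 0.739 ⊗ 0.522 = max(0, 0.261) = 0.261 ≤ 0.261.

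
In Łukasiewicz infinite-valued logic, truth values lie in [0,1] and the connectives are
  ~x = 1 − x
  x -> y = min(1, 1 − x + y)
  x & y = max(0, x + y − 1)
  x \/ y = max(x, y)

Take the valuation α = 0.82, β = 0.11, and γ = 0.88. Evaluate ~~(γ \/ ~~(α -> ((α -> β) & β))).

0.88

α -> β = min(1, 1 − 0.82 + 0.11) = min(1, 0.29) = 0.29
(α -> β) & β = max(0, 0.29 + 0.11 − 1) = max(0, -0.60) = 0.00
α -> ((α -> β) & β) = min(1, 1 − 0.82 + 0.00) = min(1, 0.18) = 0.18
~(α -> ((α -> β) & β)) = 1 − 0.18 = 0.82
~~(α -> ((α -> β) & β)) = 1 − 0.82 = 0.18
γ \/ ~~(α -> ((α -> β) & β)) = max(0.88, 0.18) = 0.88
~(γ \/ ~~(α -> ((α -> β) & β))) = 1 − 0.88 = 0.12
~~(γ \/ ~~(α -> ((α -> β) & β))) = 1 − 0.12 = 0.88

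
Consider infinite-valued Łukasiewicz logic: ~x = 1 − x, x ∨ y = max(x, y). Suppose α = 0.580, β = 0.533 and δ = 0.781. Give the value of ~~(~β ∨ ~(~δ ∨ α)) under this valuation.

0.467

~β = 1 − 0.533 = 0.467
~δ = 1 − 0.781 = 0.219
~δ ∨ α = max(0.219, 0.580) = 0.580
~(~δ ∨ α) = 1 − 0.580 = 0.420
~β ∨ ~(~δ ∨ α) = max(0.467, 0.420) = 0.467
~(~β ∨ ~(~δ ∨ α)) = 1 − 0.467 = 0.533
~~(~β ∨ ~(~δ ∨ α)) = 1 − 0.533 = 0.467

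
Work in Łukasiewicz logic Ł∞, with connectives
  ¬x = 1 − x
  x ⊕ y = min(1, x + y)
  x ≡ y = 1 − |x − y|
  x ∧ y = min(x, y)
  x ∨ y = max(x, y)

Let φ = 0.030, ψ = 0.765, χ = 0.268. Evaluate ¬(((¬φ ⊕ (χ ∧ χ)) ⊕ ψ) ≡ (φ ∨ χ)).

¬φ = 1 − 0.030 = 0.970
χ ∧ χ = min(0.268, 0.268) = 0.268
¬φ ⊕ (χ ∧ χ) = min(1, 0.970 + 0.268) = min(1, 1.238) = 1.000
(¬φ ⊕ (χ ∧ χ)) ⊕ ψ = min(1, 1.000 + 0.765) = min(1, 1.765) = 1.000
φ ∨ χ = max(0.030, 0.268) = 0.268
((¬φ ⊕ (χ ∧ χ)) ⊕ ψ) ≡ (φ ∨ χ) = 1 − |1.000 − 0.268| = 1 − 0.732 = 0.268
¬(((¬φ ⊕ (χ ∧ χ)) ⊕ ψ) ≡ (φ ∨ χ)) = 1 − 0.268 = 0.732

0.732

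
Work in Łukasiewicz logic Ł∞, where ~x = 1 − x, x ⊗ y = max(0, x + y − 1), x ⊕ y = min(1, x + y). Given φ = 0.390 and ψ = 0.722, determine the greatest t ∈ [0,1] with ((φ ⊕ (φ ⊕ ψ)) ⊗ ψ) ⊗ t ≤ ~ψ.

0.556

φ ⊕ ψ = min(1, 0.390 + 0.722) = min(1, 1.112) = 1.000
φ ⊕ (φ ⊕ ψ) = min(1, 0.390 + 1.000) = min(1, 1.390) = 1.000
(φ ⊕ (φ ⊕ ψ)) ⊗ ψ = max(0, 1.000 + 0.722 − 1) = max(0, 0.722) = 0.722
So the left factor is (φ ⊕ (φ ⊕ ψ)) ⊗ ψ = 0.722.
~ψ = 1 − 0.722 = 0.278
So the right-hand bound is ~ψ = 0.278.
The residuum of the Łukasiewicz t-norm gives the supremum: min(1, 1 − 0.722 + 0.278).
1 − 0.722 + 0.278 = 0.556, so t = min(1, 0.556) = 0.556.
Check: 0.722 ⊗ 0.556 = max(0, 0.278) = 0.278 ≤ 0.278.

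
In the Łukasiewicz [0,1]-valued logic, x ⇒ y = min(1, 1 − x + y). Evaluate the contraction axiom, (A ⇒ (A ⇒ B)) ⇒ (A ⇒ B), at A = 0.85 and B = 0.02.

A ⇒ B = min(1, 1 − 0.85 + 0.02) = min(1, 0.17) = 0.17
A ⇒ (A ⇒ B) = min(1, 1 − 0.85 + 0.17) = min(1, 0.32) = 0.32
(A ⇒ (A ⇒ B)) ⇒ (A ⇒ B) = min(1, 1 − 0.32 + 0.17) = min(1, 0.85) = 0.85
(The value 0.85 < 1 shows this instance is not satisfied; fails in Ł∞ (the t-norm is not idempotent).)

0.85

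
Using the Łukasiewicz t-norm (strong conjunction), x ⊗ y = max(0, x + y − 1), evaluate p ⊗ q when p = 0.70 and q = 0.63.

0.33

p ⊗ q = max(0, 0.70 + 0.63 − 1) = max(0, 0.33) = 0.33
For comparison, the Gödel (minimum) t-norm min(x, y) would give 0.63.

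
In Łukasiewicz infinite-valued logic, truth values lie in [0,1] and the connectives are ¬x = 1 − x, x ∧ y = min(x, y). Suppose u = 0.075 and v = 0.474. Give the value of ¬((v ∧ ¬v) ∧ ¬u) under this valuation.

0.526

¬v = 1 − 0.474 = 0.526
v ∧ ¬v = min(0.474, 0.526) = 0.474
¬u = 1 − 0.075 = 0.925
(v ∧ ¬v) ∧ ¬u = min(0.474, 0.925) = 0.474
¬((v ∧ ¬v) ∧ ¬u) = 1 − 0.474 = 0.526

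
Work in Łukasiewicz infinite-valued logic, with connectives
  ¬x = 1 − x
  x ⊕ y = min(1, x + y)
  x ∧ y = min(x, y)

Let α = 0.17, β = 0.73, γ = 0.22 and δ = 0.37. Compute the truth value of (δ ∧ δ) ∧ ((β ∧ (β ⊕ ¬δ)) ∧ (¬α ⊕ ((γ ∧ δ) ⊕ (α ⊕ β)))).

δ ∧ δ = min(0.37, 0.37) = 0.37
¬δ = 1 − 0.37 = 0.63
β ⊕ ¬δ = min(1, 0.73 + 0.63) = min(1, 1.36) = 1.00
β ∧ (β ⊕ ¬δ) = min(0.73, 1.00) = 0.73
¬α = 1 − 0.17 = 0.83
γ ∧ δ = min(0.22, 0.37) = 0.22
α ⊕ β = min(1, 0.17 + 0.73) = min(1, 0.90) = 0.90
(γ ∧ δ) ⊕ (α ⊕ β) = min(1, 0.22 + 0.90) = min(1, 1.12) = 1.00
¬α ⊕ ((γ ∧ δ) ⊕ (α ⊕ β)) = min(1, 0.83 + 1.00) = min(1, 1.83) = 1.00
(β ∧ (β ⊕ ¬δ)) ∧ (¬α ⊕ ((γ ∧ δ) ⊕ (α ⊕ β))) = min(0.73, 1.00) = 0.73
(δ ∧ δ) ∧ ((β ∧ (β ⊕ ¬δ)) ∧ (¬α ⊕ ((γ ∧ δ) ⊕ (α ⊕ β)))) = min(0.37, 0.73) = 0.37

0.37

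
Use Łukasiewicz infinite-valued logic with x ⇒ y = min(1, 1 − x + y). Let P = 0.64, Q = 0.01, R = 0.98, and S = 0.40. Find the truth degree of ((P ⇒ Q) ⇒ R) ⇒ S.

P ⇒ Q = min(1, 1 − 0.64 + 0.01) = min(1, 0.37) = 0.37
(P ⇒ Q) ⇒ R = min(1, 1 − 0.37 + 0.98) = min(1, 1.61) = 1.00
((P ⇒ Q) ⇒ R) ⇒ S = min(1, 1 − 1.00 + 0.40) = min(1, 0.40) = 0.40

0.40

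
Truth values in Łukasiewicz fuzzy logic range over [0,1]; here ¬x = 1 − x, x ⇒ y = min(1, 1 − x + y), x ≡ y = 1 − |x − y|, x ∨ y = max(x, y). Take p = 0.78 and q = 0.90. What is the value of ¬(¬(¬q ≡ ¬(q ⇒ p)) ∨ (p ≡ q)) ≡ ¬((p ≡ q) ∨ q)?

¬q = 1 − 0.90 = 0.10
q ⇒ p = min(1, 1 − 0.90 + 0.78) = min(1, 0.88) = 0.88
¬(q ⇒ p) = 1 − 0.88 = 0.12
¬q ≡ ¬(q ⇒ p) = 1 − |0.10 − 0.12| = 1 − 0.02 = 0.98
¬(¬q ≡ ¬(q ⇒ p)) = 1 − 0.98 = 0.02
p ≡ q = 1 − |0.78 − 0.90| = 1 − 0.12 = 0.88
¬(¬q ≡ ¬(q ⇒ p)) ∨ (p ≡ q) = max(0.02, 0.88) = 0.88
¬(¬(¬q ≡ ¬(q ⇒ p)) ∨ (p ≡ q)) = 1 − 0.88 = 0.12
(p ≡ q) ∨ q = max(0.88, 0.90) = 0.90
¬((p ≡ q) ∨ q) = 1 − 0.90 = 0.10
¬(¬(¬q ≡ ¬(q ⇒ p)) ∨ (p ≡ q)) ≡ ¬((p ≡ q) ∨ q) = 1 − |0.12 − 0.10| = 1 − 0.02 = 0.98

0.98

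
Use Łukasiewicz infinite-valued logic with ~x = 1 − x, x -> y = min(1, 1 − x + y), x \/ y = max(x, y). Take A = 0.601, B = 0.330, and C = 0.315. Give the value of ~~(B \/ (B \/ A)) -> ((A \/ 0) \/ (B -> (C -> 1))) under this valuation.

1.000

B \/ A = max(0.330, 0.601) = 0.601
B \/ (B \/ A) = max(0.330, 0.601) = 0.601
~(B \/ (B \/ A)) = 1 − 0.601 = 0.399
~~(B \/ (B \/ A)) = 1 − 0.399 = 0.601
A \/ 0 = max(0.601, 0.000) = 0.601
C -> 1 = min(1, 1 − 0.315 + 1.000) = min(1, 1.685) = 1.000
B -> (C -> 1) = min(1, 1 − 0.330 + 1.000) = min(1, 1.670) = 1.000
(A \/ 0) \/ (B -> (C -> 1)) = max(0.601, 1.000) = 1.000
~~(B \/ (B \/ A)) -> ((A \/ 0) \/ (B -> (C -> 1))) = min(1, 1 − 0.601 + 1.000) = min(1, 1.399) = 1.000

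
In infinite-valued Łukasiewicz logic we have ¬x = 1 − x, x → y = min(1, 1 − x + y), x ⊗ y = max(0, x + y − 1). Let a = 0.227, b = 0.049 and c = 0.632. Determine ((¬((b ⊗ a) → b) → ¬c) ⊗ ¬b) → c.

0.681

b ⊗ a = max(0, 0.049 + 0.227 − 1) = max(0, -0.724) = 0.000
(b ⊗ a) → b = min(1, 1 − 0.000 + 0.049) = min(1, 1.049) = 1.000
¬((b ⊗ a) → b) = 1 − 1.000 = 0.000
¬c = 1 − 0.632 = 0.368
¬((b ⊗ a) → b) → ¬c = min(1, 1 − 0.000 + 0.368) = min(1, 1.368) = 1.000
¬b = 1 − 0.049 = 0.951
(¬((b ⊗ a) → b) → ¬c) ⊗ ¬b = max(0, 1.000 + 0.951 − 1) = max(0, 0.951) = 0.951
((¬((b ⊗ a) → b) → ¬c) ⊗ ¬b) → c = min(1, 1 − 0.951 + 0.632) = min(1, 0.681) = 0.681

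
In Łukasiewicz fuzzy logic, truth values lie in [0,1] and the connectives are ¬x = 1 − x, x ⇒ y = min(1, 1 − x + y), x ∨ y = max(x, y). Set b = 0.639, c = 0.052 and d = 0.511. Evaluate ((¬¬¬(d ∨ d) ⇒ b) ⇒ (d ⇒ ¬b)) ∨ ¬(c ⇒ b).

0.850

d ∨ d = max(0.511, 0.511) = 0.511
¬(d ∨ d) = 1 − 0.511 = 0.489
¬¬(d ∨ d) = 1 − 0.489 = 0.511
¬¬¬(d ∨ d) = 1 − 0.511 = 0.489
¬¬¬(d ∨ d) ⇒ b = min(1, 1 − 0.489 + 0.639) = min(1, 1.150) = 1.000
¬b = 1 − 0.639 = 0.361
d ⇒ ¬b = min(1, 1 − 0.511 + 0.361) = min(1, 0.850) = 0.850
(¬¬¬(d ∨ d) ⇒ b) ⇒ (d ⇒ ¬b) = min(1, 1 − 1.000 + 0.850) = min(1, 0.850) = 0.850
c ⇒ b = min(1, 1 − 0.052 + 0.639) = min(1, 1.587) = 1.000
¬(c ⇒ b) = 1 − 1.000 = 0.000
((¬¬¬(d ∨ d) ⇒ b) ⇒ (d ⇒ ¬b)) ∨ ¬(c ⇒ b) = max(0.850, 0.000) = 0.850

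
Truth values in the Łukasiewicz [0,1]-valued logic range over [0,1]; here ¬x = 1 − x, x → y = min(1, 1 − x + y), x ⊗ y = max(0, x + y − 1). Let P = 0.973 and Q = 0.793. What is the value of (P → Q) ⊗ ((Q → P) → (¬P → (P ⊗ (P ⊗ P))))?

P → Q = min(1, 1 − 0.973 + 0.793) = min(1, 0.820) = 0.820
Q → P = min(1, 1 − 0.793 + 0.973) = min(1, 1.180) = 1.000
¬P = 1 − 0.973 = 0.027
P ⊗ P = max(0, 0.973 + 0.973 − 1) = max(0, 0.946) = 0.946
P ⊗ (P ⊗ P) = max(0, 0.973 + 0.946 − 1) = max(0, 0.919) = 0.919
¬P → (P ⊗ (P ⊗ P)) = min(1, 1 − 0.027 + 0.919) = min(1, 1.892) = 1.000
(Q → P) → (¬P → (P ⊗ (P ⊗ P))) = min(1, 1 − 1.000 + 1.000) = min(1, 1.000) = 1.000
(P → Q) ⊗ ((Q → P) → (¬P → (P ⊗ (P ⊗ P)))) = max(0, 0.820 + 1.000 − 1) = max(0, 0.820) = 0.820

0.820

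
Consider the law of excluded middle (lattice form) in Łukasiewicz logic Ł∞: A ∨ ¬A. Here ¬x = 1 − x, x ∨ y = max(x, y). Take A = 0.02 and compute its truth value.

¬A = 1 − 0.02 = 0.98
A ∨ ¬A = max(0.02, 0.98) = 0.98
(The value 0.98 < 1 shows this instance is not satisfied; not a Ł∞-tautology — its value is max(a, 1−a).)

0.98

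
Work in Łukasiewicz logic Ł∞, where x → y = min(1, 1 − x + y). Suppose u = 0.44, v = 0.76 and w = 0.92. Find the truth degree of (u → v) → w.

0.92

u → v = min(1, 1 − 0.44 + 0.76) = min(1, 1.32) = 1.00
(u → v) → w = min(1, 1 − 1.00 + 0.92) = min(1, 0.92) = 0.92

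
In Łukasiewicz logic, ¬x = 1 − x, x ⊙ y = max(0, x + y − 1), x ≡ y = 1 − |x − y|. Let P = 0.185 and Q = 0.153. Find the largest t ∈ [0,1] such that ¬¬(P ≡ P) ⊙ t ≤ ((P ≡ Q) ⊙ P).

0.153

P ≡ P = 1 − |0.185 − 0.185| = 1 − 0.000 = 1.000
¬(P ≡ P) = 1 − 1.000 = 0.000
¬¬(P ≡ P) = 1 − 0.000 = 1.000
So the left factor is ¬¬(P ≡ P) = 1.000.
P ≡ Q = 1 − |0.185 − 0.153| = 1 − 0.032 = 0.968
(P ≡ Q) ⊙ P = max(0, 0.968 + 0.185 − 1) = max(0, 0.153) = 0.153
So the right-hand bound is (P ≡ Q) ⊙ P = 0.153.
The residuum of the Łukasiewicz t-norm gives the supremum: min(1, 1 − 1.000 + 0.153).
1 − 1.000 + 0.153 = 0.153, so t = min(1, 0.153) = 0.153.
Check: 1.000 ⊙ 0.153 = max(0, 0.153) = 0.153 ≤ 0.153.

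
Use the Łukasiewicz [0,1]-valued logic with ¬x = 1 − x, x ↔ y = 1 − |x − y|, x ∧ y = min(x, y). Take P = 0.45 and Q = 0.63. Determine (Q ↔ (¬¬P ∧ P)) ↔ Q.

0.81

¬P = 1 − 0.45 = 0.55
¬¬P = 1 − 0.55 = 0.45
¬¬P ∧ P = min(0.45, 0.45) = 0.45
Q ↔ (¬¬P ∧ P) = 1 − |0.63 − 0.45| = 1 − 0.18 = 0.82
(Q ↔ (¬¬P ∧ P)) ↔ Q = 1 − |0.82 − 0.63| = 1 − 0.19 = 0.81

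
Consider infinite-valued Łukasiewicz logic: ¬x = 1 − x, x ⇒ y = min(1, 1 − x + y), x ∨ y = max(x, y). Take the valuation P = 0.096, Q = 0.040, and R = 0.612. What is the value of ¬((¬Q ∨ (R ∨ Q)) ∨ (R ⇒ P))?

0.040

¬Q = 1 − 0.040 = 0.960
R ∨ Q = max(0.612, 0.040) = 0.612
¬Q ∨ (R ∨ Q) = max(0.960, 0.612) = 0.960
R ⇒ P = min(1, 1 − 0.612 + 0.096) = min(1, 0.484) = 0.484
(¬Q ∨ (R ∨ Q)) ∨ (R ⇒ P) = max(0.960, 0.484) = 0.960
¬((¬Q ∨ (R ∨ Q)) ∨ (R ⇒ P)) = 1 − 0.960 = 0.040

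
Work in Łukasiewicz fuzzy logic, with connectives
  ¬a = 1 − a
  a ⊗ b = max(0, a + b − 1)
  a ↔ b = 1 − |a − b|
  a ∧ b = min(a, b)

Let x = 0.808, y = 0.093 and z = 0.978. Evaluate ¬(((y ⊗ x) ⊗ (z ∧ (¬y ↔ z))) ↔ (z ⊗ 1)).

y ⊗ x = max(0, 0.093 + 0.808 − 1) = max(0, -0.099) = 0.000
¬y = 1 − 0.093 = 0.907
¬y ↔ z = 1 − |0.907 − 0.978| = 1 − 0.071 = 0.929
z ∧ (¬y ↔ z) = min(0.978, 0.929) = 0.929
(y ⊗ x) ⊗ (z ∧ (¬y ↔ z)) = max(0, 0.000 + 0.929 − 1) = max(0, -0.071) = 0.000
z ⊗ 1 = max(0, 0.978 + 1.000 − 1) = max(0, 0.978) = 0.978
((y ⊗ x) ⊗ (z ∧ (¬y ↔ z))) ↔ (z ⊗ 1) = 1 − |0.000 − 0.978| = 1 − 0.978 = 0.022
¬(((y ⊗ x) ⊗ (z ∧ (¬y ↔ z))) ↔ (z ⊗ 1)) = 1 − 0.022 = 0.978

0.978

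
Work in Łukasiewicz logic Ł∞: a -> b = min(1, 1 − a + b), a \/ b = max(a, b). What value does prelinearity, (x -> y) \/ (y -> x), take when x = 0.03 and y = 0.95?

x -> y = min(1, 1 − 0.03 + 0.95) = min(1, 1.92) = 1.00
y -> x = min(1, 1 − 0.95 + 0.03) = min(1, 0.08) = 0.08
(x -> y) \/ (y -> x) = max(1.00, 0.08) = 1.00
(As expected: a Ł∞-tautology — holds in every MV-chain.)

1.00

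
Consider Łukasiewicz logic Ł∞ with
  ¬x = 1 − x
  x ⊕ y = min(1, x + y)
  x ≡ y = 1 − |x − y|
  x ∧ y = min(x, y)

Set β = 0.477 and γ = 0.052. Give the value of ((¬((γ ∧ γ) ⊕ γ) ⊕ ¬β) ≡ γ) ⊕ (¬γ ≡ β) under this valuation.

γ ∧ γ = min(0.052, 0.052) = 0.052
(γ ∧ γ) ⊕ γ = min(1, 0.052 + 0.052) = min(1, 0.104) = 0.104
¬((γ ∧ γ) ⊕ γ) = 1 − 0.104 = 0.896
¬β = 1 − 0.477 = 0.523
¬((γ ∧ γ) ⊕ γ) ⊕ ¬β = min(1, 0.896 + 0.523) = min(1, 1.419) = 1.000
(¬((γ ∧ γ) ⊕ γ) ⊕ ¬β) ≡ γ = 1 − |1.000 − 0.052| = 1 − 0.948 = 0.052
¬γ = 1 − 0.052 = 0.948
¬γ ≡ β = 1 − |0.948 − 0.477| = 1 − 0.471 = 0.529
((¬((γ ∧ γ) ⊕ γ) ⊕ ¬β) ≡ γ) ⊕ (¬γ ≡ β) = min(1, 0.052 + 0.529) = min(1, 0.581) = 0.581

0.581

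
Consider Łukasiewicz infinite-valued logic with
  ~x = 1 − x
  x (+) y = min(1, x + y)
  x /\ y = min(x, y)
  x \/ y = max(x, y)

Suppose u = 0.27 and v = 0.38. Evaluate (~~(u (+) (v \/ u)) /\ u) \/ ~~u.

0.27

v \/ u = max(0.38, 0.27) = 0.38
u (+) (v \/ u) = min(1, 0.27 + 0.38) = min(1, 0.65) = 0.65
~(u (+) (v \/ u)) = 1 − 0.65 = 0.35
~~(u (+) (v \/ u)) = 1 − 0.35 = 0.65
~~(u (+) (v \/ u)) /\ u = min(0.65, 0.27) = 0.27
~u = 1 − 0.27 = 0.73
~~u = 1 − 0.73 = 0.27
(~~(u (+) (v \/ u)) /\ u) \/ ~~u = max(0.27, 0.27) = 0.27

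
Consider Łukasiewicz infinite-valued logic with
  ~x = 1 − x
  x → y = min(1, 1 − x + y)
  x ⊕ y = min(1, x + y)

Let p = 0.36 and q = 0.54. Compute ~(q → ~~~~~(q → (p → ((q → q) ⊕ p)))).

q → q = min(1, 1 − 0.54 + 0.54) = min(1, 1.00) = 1.00
(q → q) ⊕ p = min(1, 1.00 + 0.36) = min(1, 1.36) = 1.00
p → ((q → q) ⊕ p) = min(1, 1 − 0.36 + 1.00) = min(1, 1.64) = 1.00
q → (p → ((q → q) ⊕ p)) = min(1, 1 − 0.54 + 1.00) = min(1, 1.46) = 1.00
~(q → (p → ((q → q) ⊕ p))) = 1 − 1.00 = 0.00
~~(q → (p → ((q → q) ⊕ p))) = 1 − 0.00 = 1.00
~~~(q → (p → ((q → q) ⊕ p))) = 1 − 1.00 = 0.00
~~~~(q → (p → ((q → q) ⊕ p))) = 1 − 0.00 = 1.00
~~~~~(q → (p → ((q → q) ⊕ p))) = 1 − 1.00 = 0.00
q → ~~~~~(q → (p → ((q → q) ⊕ p))) = min(1, 1 − 0.54 + 0.00) = min(1, 0.46) = 0.46
~(q → ~~~~~(q → (p → ((q → q) ⊕ p)))) = 1 − 0.46 = 0.54

0.54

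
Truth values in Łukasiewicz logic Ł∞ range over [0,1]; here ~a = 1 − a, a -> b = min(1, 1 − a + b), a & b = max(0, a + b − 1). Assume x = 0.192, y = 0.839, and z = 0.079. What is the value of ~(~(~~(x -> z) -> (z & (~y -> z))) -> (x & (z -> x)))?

x -> z = min(1, 1 − 0.192 + 0.079) = min(1, 0.887) = 0.887
~(x -> z) = 1 − 0.887 = 0.113
~~(x -> z) = 1 − 0.113 = 0.887
~y = 1 − 0.839 = 0.161
~y -> z = min(1, 1 − 0.161 + 0.079) = min(1, 0.918) = 0.918
z & (~y -> z) = max(0, 0.079 + 0.918 − 1) = max(0, -0.003) = 0.000
~~(x -> z) -> (z & (~y -> z)) = min(1, 1 − 0.887 + 0.000) = min(1, 0.113) = 0.113
~(~~(x -> z) -> (z & (~y -> z))) = 1 − 0.113 = 0.887
z -> x = min(1, 1 − 0.079 + 0.192) = min(1, 1.113) = 1.000
x & (z -> x) = max(0, 0.192 + 1.000 − 1) = max(0, 0.192) = 0.192
~(~~(x -> z) -> (z & (~y -> z))) -> (x & (z -> x)) = min(1, 1 − 0.887 + 0.192) = min(1, 0.305) = 0.305
~(~(~~(x -> z) -> (z & (~y -> z))) -> (x & (z -> x))) = 1 − 0.305 = 0.695

0.695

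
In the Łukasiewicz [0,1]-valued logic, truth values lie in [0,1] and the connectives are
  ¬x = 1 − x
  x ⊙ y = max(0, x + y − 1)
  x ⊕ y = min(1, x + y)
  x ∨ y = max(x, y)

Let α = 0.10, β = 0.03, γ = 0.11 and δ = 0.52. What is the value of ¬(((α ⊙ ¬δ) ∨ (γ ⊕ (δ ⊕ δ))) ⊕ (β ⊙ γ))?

0.00

¬δ = 1 − 0.52 = 0.48
α ⊙ ¬δ = max(0, 0.10 + 0.48 − 1) = max(0, -0.42) = 0.00
δ ⊕ δ = min(1, 0.52 + 0.52) = min(1, 1.04) = 1.00
γ ⊕ (δ ⊕ δ) = min(1, 0.11 + 1.00) = min(1, 1.11) = 1.00
(α ⊙ ¬δ) ∨ (γ ⊕ (δ ⊕ δ)) = max(0.00, 1.00) = 1.00
β ⊙ γ = max(0, 0.03 + 0.11 − 1) = max(0, -0.86) = 0.00
((α ⊙ ¬δ) ∨ (γ ⊕ (δ ⊕ δ))) ⊕ (β ⊙ γ) = min(1, 1.00 + 0.00) = min(1, 1.00) = 1.00
¬(((α ⊙ ¬δ) ∨ (γ ⊕ (δ ⊕ δ))) ⊕ (β ⊙ γ)) = 1 − 1.00 = 0.00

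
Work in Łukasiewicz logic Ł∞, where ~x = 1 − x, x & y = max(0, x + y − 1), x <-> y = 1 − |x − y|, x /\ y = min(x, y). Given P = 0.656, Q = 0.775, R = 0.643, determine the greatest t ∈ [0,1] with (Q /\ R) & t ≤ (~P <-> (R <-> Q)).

Q /\ R = min(0.775, 0.643) = 0.643
So the left factor is Q /\ R = 0.643.
~P = 1 − 0.656 = 0.344
R <-> Q = 1 − |0.643 − 0.775| = 1 − 0.132 = 0.868
~P <-> (R <-> Q) = 1 − |0.344 − 0.868| = 1 − 0.524 = 0.476
So the right-hand bound is ~P <-> (R <-> Q) = 0.476.
The residuum of the Łukasiewicz t-norm gives the supremum: min(1, 1 − 0.643 + 0.476).
1 − 0.643 + 0.476 = 0.833, so t = min(1, 0.833) = 0.833.
Check: 0.643 & 0.833 = max(0, 0.476) = 0.476 ≤ 0.476.

0.833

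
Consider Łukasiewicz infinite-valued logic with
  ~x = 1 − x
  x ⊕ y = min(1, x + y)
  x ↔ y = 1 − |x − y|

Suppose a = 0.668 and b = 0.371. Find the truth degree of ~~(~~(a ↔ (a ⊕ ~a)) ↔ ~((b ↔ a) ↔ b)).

0.664

~a = 1 − 0.668 = 0.332
a ⊕ ~a = min(1, 0.668 + 0.332) = min(1, 1.000) = 1.000
a ↔ (a ⊕ ~a) = 1 − |0.668 − 1.000| = 1 − 0.332 = 0.668
~(a ↔ (a ⊕ ~a)) = 1 − 0.668 = 0.332
~~(a ↔ (a ⊕ ~a)) = 1 − 0.332 = 0.668
b ↔ a = 1 − |0.371 − 0.668| = 1 − 0.297 = 0.703
(b ↔ a) ↔ b = 1 − |0.703 − 0.371| = 1 − 0.332 = 0.668
~((b ↔ a) ↔ b) = 1 − 0.668 = 0.332
~~(a ↔ (a ⊕ ~a)) ↔ ~((b ↔ a) ↔ b) = 1 − |0.668 − 0.332| = 1 − 0.336 = 0.664
~(~~(a ↔ (a ⊕ ~a)) ↔ ~((b ↔ a) ↔ b)) = 1 − 0.664 = 0.336
~~(~~(a ↔ (a ⊕ ~a)) ↔ ~((b ↔ a) ↔ b)) = 1 − 0.336 = 0.664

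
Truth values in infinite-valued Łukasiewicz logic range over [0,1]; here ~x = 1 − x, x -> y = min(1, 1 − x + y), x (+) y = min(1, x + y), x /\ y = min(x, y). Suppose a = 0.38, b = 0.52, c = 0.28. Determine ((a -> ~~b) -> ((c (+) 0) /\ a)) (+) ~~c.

~b = 1 − 0.52 = 0.48
~~b = 1 − 0.48 = 0.52
a -> ~~b = min(1, 1 − 0.38 + 0.52) = min(1, 1.14) = 1.00
c (+) 0 = min(1, 0.28 + 0.00) = min(1, 0.28) = 0.28
(c (+) 0) /\ a = min(0.28, 0.38) = 0.28
(a -> ~~b) -> ((c (+) 0) /\ a) = min(1, 1 − 1.00 + 0.28) = min(1, 0.28) = 0.28
~c = 1 − 0.28 = 0.72
~~c = 1 − 0.72 = 0.28
((a -> ~~b) -> ((c (+) 0) /\ a)) (+) ~~c = min(1, 0.28 + 0.28) = min(1, 0.56) = 0.56

0.56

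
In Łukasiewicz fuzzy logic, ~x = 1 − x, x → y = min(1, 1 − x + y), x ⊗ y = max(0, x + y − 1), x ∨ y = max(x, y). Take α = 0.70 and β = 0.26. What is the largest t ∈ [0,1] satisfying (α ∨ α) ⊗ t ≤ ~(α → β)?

α ∨ α = max(0.70, 0.70) = 0.70
So the left factor is α ∨ α = 0.70.
α → β = min(1, 1 − 0.70 + 0.26) = min(1, 0.56) = 0.56
~(α → β) = 1 − 0.56 = 0.44
So the right-hand bound is ~(α → β) = 0.44.
The residuum of the Łukasiewicz t-norm gives the supremum: min(1, 1 − 0.70 + 0.44).
1 − 0.70 + 0.44 = 0.74, so t = min(1, 0.74) = 0.74.
Check: 0.70 ⊗ 0.74 = max(0, 0.44) = 0.44 ≤ 0.44.

0.74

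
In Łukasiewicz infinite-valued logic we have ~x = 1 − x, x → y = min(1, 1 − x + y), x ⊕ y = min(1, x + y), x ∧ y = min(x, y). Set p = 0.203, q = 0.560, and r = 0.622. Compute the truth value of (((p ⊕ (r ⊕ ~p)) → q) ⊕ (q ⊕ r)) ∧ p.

~p = 1 − 0.203 = 0.797
r ⊕ ~p = min(1, 0.622 + 0.797) = min(1, 1.419) = 1.000
p ⊕ (r ⊕ ~p) = min(1, 0.203 + 1.000) = min(1, 1.203) = 1.000
(p ⊕ (r ⊕ ~p)) → q = min(1, 1 − 1.000 + 0.560) = min(1, 0.560) = 0.560
q ⊕ r = min(1, 0.560 + 0.622) = min(1, 1.182) = 1.000
((p ⊕ (r ⊕ ~p)) → q) ⊕ (q ⊕ r) = min(1, 0.560 + 1.000) = min(1, 1.560) = 1.000
(((p ⊕ (r ⊕ ~p)) → q) ⊕ (q ⊕ r)) ∧ p = min(1.000, 0.203) = 0.203

0.203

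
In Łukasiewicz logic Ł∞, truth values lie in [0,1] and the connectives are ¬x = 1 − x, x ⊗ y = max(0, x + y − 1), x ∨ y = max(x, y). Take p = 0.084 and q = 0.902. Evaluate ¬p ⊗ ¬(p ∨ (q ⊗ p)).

¬p = 1 − 0.084 = 0.916
q ⊗ p = max(0, 0.902 + 0.084 − 1) = max(0, -0.014) = 0.000
p ∨ (q ⊗ p) = max(0.084, 0.000) = 0.084
¬(p ∨ (q ⊗ p)) = 1 − 0.084 = 0.916
¬p ⊗ ¬(p ∨ (q ⊗ p)) = max(0, 0.916 + 0.916 − 1) = max(0, 0.832) = 0.832

0.832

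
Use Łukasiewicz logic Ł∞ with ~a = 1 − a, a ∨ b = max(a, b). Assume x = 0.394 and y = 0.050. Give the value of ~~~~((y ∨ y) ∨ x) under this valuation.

0.394

y ∨ y = max(0.050, 0.050) = 0.050
(y ∨ y) ∨ x = max(0.050, 0.394) = 0.394
~((y ∨ y) ∨ x) = 1 − 0.394 = 0.606
~~((y ∨ y) ∨ x) = 1 − 0.606 = 0.394
~~~((y ∨ y) ∨ x) = 1 − 0.394 = 0.606
~~~~((y ∨ y) ∨ x) = 1 − 0.606 = 0.394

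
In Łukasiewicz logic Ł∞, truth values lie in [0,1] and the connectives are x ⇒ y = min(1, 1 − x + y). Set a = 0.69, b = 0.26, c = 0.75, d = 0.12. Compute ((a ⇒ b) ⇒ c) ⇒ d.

a ⇒ b = min(1, 1 − 0.69 + 0.26) = min(1, 0.57) = 0.57
(a ⇒ b) ⇒ c = min(1, 1 − 0.57 + 0.75) = min(1, 1.18) = 1.00
((a ⇒ b) ⇒ c) ⇒ d = min(1, 1 − 1.00 + 0.12) = min(1, 0.12) = 0.12

0.12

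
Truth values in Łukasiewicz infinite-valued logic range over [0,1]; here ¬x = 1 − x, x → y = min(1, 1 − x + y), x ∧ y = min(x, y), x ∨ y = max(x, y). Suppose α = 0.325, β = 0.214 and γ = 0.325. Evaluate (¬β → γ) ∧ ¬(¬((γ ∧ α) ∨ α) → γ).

¬β = 1 − 0.214 = 0.786
¬β → γ = min(1, 1 − 0.786 + 0.325) = min(1, 0.539) = 0.539
γ ∧ α = min(0.325, 0.325) = 0.325
(γ ∧ α) ∨ α = max(0.325, 0.325) = 0.325
¬((γ ∧ α) ∨ α) = 1 − 0.325 = 0.675
¬((γ ∧ α) ∨ α) → γ = min(1, 1 − 0.675 + 0.325) = min(1, 0.650) = 0.650
¬(¬((γ ∧ α) ∨ α) → γ) = 1 − 0.650 = 0.350
(¬β → γ) ∧ ¬(¬((γ ∧ α) ∨ α) → γ) = min(0.539, 0.350) = 0.350

0.350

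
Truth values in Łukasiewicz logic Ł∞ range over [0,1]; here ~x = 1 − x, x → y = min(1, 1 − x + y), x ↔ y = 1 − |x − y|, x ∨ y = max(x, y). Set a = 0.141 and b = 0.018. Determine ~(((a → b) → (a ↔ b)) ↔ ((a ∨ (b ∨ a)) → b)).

0.123

a → b = min(1, 1 − 0.141 + 0.018) = min(1, 0.877) = 0.877
a ↔ b = 1 − |0.141 − 0.018| = 1 − 0.123 = 0.877
(a → b) → (a ↔ b) = min(1, 1 − 0.877 + 0.877) = min(1, 1.000) = 1.000
b ∨ a = max(0.018, 0.141) = 0.141
a ∨ (b ∨ a) = max(0.141, 0.141) = 0.141
(a ∨ (b ∨ a)) → b = min(1, 1 − 0.141 + 0.018) = min(1, 0.877) = 0.877
((a → b) → (a ↔ b)) ↔ ((a ∨ (b ∨ a)) → b) = 1 − |1.000 − 0.877| = 1 − 0.123 = 0.877
~(((a → b) → (a ↔ b)) ↔ ((a ∨ (b ∨ a)) → b)) = 1 − 0.877 = 0.123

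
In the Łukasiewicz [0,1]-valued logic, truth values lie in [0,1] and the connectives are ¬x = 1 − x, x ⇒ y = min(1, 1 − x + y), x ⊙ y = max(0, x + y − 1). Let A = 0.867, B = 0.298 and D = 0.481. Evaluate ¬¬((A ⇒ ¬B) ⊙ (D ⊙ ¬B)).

0.018

¬B = 1 − 0.298 = 0.702
A ⇒ ¬B = min(1, 1 − 0.867 + 0.702) = min(1, 0.835) = 0.835
D ⊙ ¬B = max(0, 0.481 + 0.702 − 1) = max(0, 0.183) = 0.183
(A ⇒ ¬B) ⊙ (D ⊙ ¬B) = max(0, 0.835 + 0.183 − 1) = max(0, 0.018) = 0.018
¬((A ⇒ ¬B) ⊙ (D ⊙ ¬B)) = 1 − 0.018 = 0.982
¬¬((A ⇒ ¬B) ⊙ (D ⊙ ¬B)) = 1 − 0.982 = 0.018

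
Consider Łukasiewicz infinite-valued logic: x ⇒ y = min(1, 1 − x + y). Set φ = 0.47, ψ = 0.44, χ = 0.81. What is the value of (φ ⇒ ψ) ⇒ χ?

φ ⇒ ψ = min(1, 1 − 0.47 + 0.44) = min(1, 0.97) = 0.97
(φ ⇒ ψ) ⇒ χ = min(1, 1 − 0.97 + 0.81) = min(1, 0.84) = 0.84

0.84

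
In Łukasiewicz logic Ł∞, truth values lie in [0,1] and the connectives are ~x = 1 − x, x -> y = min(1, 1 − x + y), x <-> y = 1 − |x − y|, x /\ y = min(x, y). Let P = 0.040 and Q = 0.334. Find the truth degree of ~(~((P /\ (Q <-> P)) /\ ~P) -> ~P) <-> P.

0.960

Q <-> P = 1 − |0.334 − 0.040| = 1 − 0.294 = 0.706
P /\ (Q <-> P) = min(0.040, 0.706) = 0.040
~P = 1 − 0.040 = 0.960
(P /\ (Q <-> P)) /\ ~P = min(0.040, 0.960) = 0.040
~((P /\ (Q <-> P)) /\ ~P) = 1 − 0.040 = 0.960
~((P /\ (Q <-> P)) /\ ~P) -> ~P = min(1, 1 − 0.960 + 0.960) = min(1, 1.000) = 1.000
~(~((P /\ (Q <-> P)) /\ ~P) -> ~P) = 1 − 1.000 = 0.000
~(~((P /\ (Q <-> P)) /\ ~P) -> ~P) <-> P = 1 − |0.000 − 0.040| = 1 − 0.040 = 0.960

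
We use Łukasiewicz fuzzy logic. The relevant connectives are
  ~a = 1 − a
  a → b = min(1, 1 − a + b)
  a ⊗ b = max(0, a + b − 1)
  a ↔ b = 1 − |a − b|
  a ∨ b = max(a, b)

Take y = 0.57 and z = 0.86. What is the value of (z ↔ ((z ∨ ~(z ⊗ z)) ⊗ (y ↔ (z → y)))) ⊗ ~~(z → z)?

z ⊗ z = max(0, 0.86 + 0.86 − 1) = max(0, 0.72) = 0.72
~(z ⊗ z) = 1 − 0.72 = 0.28
z ∨ ~(z ⊗ z) = max(0.86, 0.28) = 0.86
z → y = min(1, 1 − 0.86 + 0.57) = min(1, 0.71) = 0.71
y ↔ (z → y) = 1 − |0.57 − 0.71| = 1 − 0.14 = 0.86
(z ∨ ~(z ⊗ z)) ⊗ (y ↔ (z → y)) = max(0, 0.86 + 0.86 − 1) = max(0, 0.72) = 0.72
z ↔ ((z ∨ ~(z ⊗ z)) ⊗ (y ↔ (z → y))) = 1 − |0.86 − 0.72| = 1 − 0.14 = 0.86
z → z = min(1, 1 − 0.86 + 0.86) = min(1, 1.00) = 1.00
~(z → z) = 1 − 1.00 = 0.00
~~(z → z) = 1 − 0.00 = 1.00
(z ↔ ((z ∨ ~(z ⊗ z)) ⊗ (y ↔ (z → y)))) ⊗ ~~(z → z) = max(0, 0.86 + 1.00 − 1) = max(0, 0.86) = 0.86

0.86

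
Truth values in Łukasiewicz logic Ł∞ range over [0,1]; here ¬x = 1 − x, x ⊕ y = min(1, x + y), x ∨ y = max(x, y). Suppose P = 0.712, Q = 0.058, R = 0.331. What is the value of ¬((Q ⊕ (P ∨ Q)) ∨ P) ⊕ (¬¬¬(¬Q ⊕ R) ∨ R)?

P ∨ Q = max(0.712, 0.058) = 0.712
Q ⊕ (P ∨ Q) = min(1, 0.058 + 0.712) = min(1, 0.770) = 0.770
(Q ⊕ (P ∨ Q)) ∨ P = max(0.770, 0.712) = 0.770
¬((Q ⊕ (P ∨ Q)) ∨ P) = 1 − 0.770 = 0.230
¬Q = 1 − 0.058 = 0.942
¬Q ⊕ R = min(1, 0.942 + 0.331) = min(1, 1.273) = 1.000
¬(¬Q ⊕ R) = 1 − 1.000 = 0.000
¬¬(¬Q ⊕ R) = 1 − 0.000 = 1.000
¬¬¬(¬Q ⊕ R) = 1 − 1.000 = 0.000
¬¬¬(¬Q ⊕ R) ∨ R = max(0.000, 0.331) = 0.331
¬((Q ⊕ (P ∨ Q)) ∨ P) ⊕ (¬¬¬(¬Q ⊕ R) ∨ R) = min(1, 0.230 + 0.331) = min(1, 0.561) = 0.561

0.561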